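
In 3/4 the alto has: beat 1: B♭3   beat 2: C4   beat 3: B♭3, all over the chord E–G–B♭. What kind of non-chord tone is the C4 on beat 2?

Upper neighbor tone.

The harmony at that moment is E diminished triad (E, G, B♭); C4 is not a chord tone.
It is approached by step up from B♭3 and left by step down to B♭3.
Step away and step back to the same note — a neighbor tone (upper neighbor).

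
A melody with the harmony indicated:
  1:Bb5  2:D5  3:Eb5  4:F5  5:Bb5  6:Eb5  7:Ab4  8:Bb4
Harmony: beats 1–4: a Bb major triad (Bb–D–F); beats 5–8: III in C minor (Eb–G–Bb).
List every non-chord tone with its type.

The harmony at that moment is Bb major triad (Bb, D, F); Eb5 is not a chord tone.
It is approached by step up from D5 and left by step up to F5.
Step in, step out in the same direction — a passing tone.
The harmony at that moment is Eb major triad (Eb, G, Bb); Ab4 is not a chord tone.
It is approached by leap down from Eb5 and left by step up to Bb4.
Leap in, step out — an appoggiatura.

Eb5 (beat 3) — passing tone; Ab4 (beat 7) — appoggiatura.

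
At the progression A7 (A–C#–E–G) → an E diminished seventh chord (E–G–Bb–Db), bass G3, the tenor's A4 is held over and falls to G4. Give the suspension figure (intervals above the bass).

At the second chord the bass is G3. The suspended A4 lies a ninth above the bass; after resolving down by step to G4, the interval above the bass becomes an octave.
Suspension figures are named by those two intervals: 9–8.

9–8 suspension.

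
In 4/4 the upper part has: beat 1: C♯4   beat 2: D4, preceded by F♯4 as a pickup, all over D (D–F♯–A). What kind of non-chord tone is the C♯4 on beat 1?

The harmony at that moment is D major triad (D, F♯, A); C♯4 is not a chord tone.
It is approached by leap down from F♯4 and left by step up to D4.
Leap in, step out, metrically accented — an appoggiatura.

Appoggiatura.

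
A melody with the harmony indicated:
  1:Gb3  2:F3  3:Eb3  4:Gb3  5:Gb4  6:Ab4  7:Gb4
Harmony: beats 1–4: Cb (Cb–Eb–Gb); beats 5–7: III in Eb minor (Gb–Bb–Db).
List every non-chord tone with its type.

The harmony at that moment is Cb major triad (Cb, Eb, Gb); F3 is not a chord tone.
It is approached by step down from Gb3 and left by step down to Eb3.
Step in, step out in the same direction — a passing tone.
The harmony at that moment is Gb major triad (Gb, Bb, Db); Ab4 is not a chord tone.
It is approached by step up from Gb4 and left by step down to Gb4.
Step away and step back to the same note — a neighbor tone (upper neighbor).

F3 (beat 2) — passing tone; Ab4 (beat 6) — neighbor tone.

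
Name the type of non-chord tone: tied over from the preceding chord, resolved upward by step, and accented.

Retardation.

Approach: by preparation — the pitch is first a chord tone, then held (tied or repeated) while the harmony changes under it. Departure: up by step. Metric position: strong.
A prepared dissonance that resolves upward by step — a retardation. (The same figure resolving downward would be a suspension.)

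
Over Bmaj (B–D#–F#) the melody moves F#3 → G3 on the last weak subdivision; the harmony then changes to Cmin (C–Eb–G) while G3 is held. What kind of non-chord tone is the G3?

The harmony at that moment is B major triad (B, D#, F#); G3 is not a chord tone.
It is approached by step up from F#3 and then sustained as the same pitch into the next harmony.
Arriving early and becoming a chord tone when the harmony changes — an anticipation.

G3 is an anticipation.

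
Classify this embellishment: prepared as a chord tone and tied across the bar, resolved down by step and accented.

Approach: by preparation — the pitch is first a chord tone, then held (tied or repeated) while the harmony changes under it. Departure: down by step. Metric position: strong.
A prepared dissonance that resolves downward by step — a suspension. (The same figure resolving upward would be a retardation.)

Suspension.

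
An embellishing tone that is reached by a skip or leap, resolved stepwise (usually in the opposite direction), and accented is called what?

Appoggiatura.

Approach: by leap. Departure: by step. Metric position: strong.
Leap in, step out, in a metrically strong position — an appoggiatura. (It is the mirror image of the escape tone, which steps in and leaps out from a weak position.)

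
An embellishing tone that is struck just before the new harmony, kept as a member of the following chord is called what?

Anticipation.

Approach: ahead of the chord change (typically by step), so it is dissonant against the current harmony. Departure: none — the same pitch is restated or held and is a chord tone of the new harmony.
Dissonant first, consonant once the harmony catches up: the note simply arrives early — an anticipation. (The reverse timing, consonant first and dissonant after the change, would be a suspension or retardation.)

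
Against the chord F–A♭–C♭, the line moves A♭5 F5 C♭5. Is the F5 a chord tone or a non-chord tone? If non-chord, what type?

F diminished triad contains F, A♭, C♭; F is the root, so it is a chord tone.

Chord tone (the root of F diminished triad).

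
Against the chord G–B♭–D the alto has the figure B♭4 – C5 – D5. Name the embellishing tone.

C5 is a passing tone.

The harmony at that moment is G minor triad (G, B♭, D); C5 is not a chord tone.
It is approached by step up from B♭4 and left by step up to D5.
Step in, step out in the same direction — a passing tone.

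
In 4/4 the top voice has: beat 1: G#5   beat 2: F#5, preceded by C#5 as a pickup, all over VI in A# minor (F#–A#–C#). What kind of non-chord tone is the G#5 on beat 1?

The harmony at that moment is F# major triad (F#, A#, C#); G#5 is not a chord tone.
It is approached by leap up from C#5 and left by step down to F#5.
Leap in, step out, metrically accented — an appoggiatura.

Appoggiatura.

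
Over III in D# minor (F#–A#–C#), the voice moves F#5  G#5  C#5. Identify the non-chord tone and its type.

The harmony at that moment is F# major triad (F#, A#, C#); G#5 is not a chord tone.
It is approached by step up from F#5 and left by leap down to C#5.
Step in, leap out — an escape tone.

G#5 is an escape tone.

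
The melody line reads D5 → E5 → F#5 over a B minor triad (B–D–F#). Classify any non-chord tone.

E5 is a passing tone.

The harmony at that moment is B minor triad (B, D, F#); E5 is not a chord tone.
It is approached by step up from D5 and left by step up to F#5.
Step in, step out in the same direction — a passing tone.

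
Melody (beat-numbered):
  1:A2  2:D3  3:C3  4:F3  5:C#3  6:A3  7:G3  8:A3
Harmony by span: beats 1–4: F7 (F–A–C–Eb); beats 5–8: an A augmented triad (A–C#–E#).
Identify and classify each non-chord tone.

D3 (beat 2) — appoggiatura; G3 (beat 7) — neighbor tone.

The harmony at that moment is F dominant seventh chord (F, A, C, Eb); D3 is not a chord tone.
It is approached by leap up from A2 and left by step down to C3.
Leap in, step out — an appoggiatura.
The harmony at that moment is A augmented triad (A, C#, E#); G3 is not a chord tone.
It is approached by step down from A3 and left by step up to A3.
Step away and step back to the same note — a neighbor tone (lower neighbor).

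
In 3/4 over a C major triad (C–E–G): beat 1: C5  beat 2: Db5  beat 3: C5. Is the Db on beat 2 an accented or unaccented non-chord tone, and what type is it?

Unaccented neighbor tone.

The harmony at that moment is C major triad (C, E, G); Db5 is not a chord tone.
It is approached by step up from C5 and left by step down to C5.
Step away and step back to the same note — a neighbor tone (upper neighbor).
It falls on a weak beat, so it is unaccented.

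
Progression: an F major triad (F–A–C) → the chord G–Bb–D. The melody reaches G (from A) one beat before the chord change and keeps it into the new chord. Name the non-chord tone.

The harmony at that moment is F major triad (F, A, C); G is not a chord tone.
It is approached by step down from A and then sustained as the same pitch into the next harmony.
Arriving early and becoming a chord tone when the harmony changes — an anticipation.

G is an anticipation.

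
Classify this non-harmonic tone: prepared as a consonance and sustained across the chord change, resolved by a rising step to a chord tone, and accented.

Retardation.

Approach: by preparation — the pitch is first a chord tone, then held (tied or repeated) while the harmony changes under it. Departure: up by step. Metric position: strong.
A prepared dissonance that resolves upward by step — a retardation. (The same figure resolving downward would be a suspension.)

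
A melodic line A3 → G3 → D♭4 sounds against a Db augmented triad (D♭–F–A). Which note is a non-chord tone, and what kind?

The harmony at that moment is D♭ augmented triad (D♭, F, A); G3 is not a chord tone.
It is approached by step down from A3 and left by leap up to D♭4.
Step in, leap out — an escape tone.

G3 is an escape tone.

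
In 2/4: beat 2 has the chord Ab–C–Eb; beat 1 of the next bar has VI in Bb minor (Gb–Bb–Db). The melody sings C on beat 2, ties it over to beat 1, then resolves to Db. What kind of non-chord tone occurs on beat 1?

The harmony at that moment is Gb major triad (Gb, Bb, Db); C is not a chord tone.
It is held over (the same pitch as the preceding C) and left by step up to Db.
Held over from the previous chord and resolving up by step — a retardation.

Retardation.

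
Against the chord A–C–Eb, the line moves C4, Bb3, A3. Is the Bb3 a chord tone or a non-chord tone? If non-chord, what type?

The harmony at that moment is A diminished triad (A, C, Eb); Bb3 is not a chord tone.
It is approached by step down from C4 and left by step down to A3.
Step in, step out in the same direction — a passing tone.

Non-chord tone — a passing tone.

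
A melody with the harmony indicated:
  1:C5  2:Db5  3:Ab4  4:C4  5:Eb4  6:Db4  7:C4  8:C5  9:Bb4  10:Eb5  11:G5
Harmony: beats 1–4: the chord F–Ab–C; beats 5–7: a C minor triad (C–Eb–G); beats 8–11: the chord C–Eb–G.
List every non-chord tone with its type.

The harmony at that moment is F minor triad (F, Ab, C); Db5 is not a chord tone.
It is approached by step up from C5 and left by leap down to Ab4.
Step in, leap out — an escape tone.
The harmony at that moment is C minor triad (C, Eb, G); Db4 is not a chord tone.
It is approached by step down from Eb4 and left by step down to C4.
Step in, step out in the same direction — a passing tone.
The harmony at that moment is C minor triad (C, Eb, G); Bb4 is not a chord tone.
It is approached by step down from C5 and left by leap up to Eb5.
Step in, leap out — an escape tone.

Db5 (beat 2) — escape tone; Db4 (beat 6) — passing tone; Bb4 (beat 9) — escape tone.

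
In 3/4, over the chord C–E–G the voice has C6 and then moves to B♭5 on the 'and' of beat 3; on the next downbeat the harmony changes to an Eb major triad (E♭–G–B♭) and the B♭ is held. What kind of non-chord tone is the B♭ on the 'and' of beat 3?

The harmony at that moment is C major triad (C, E, G); B♭5 is not a chord tone.
It is approached by step down from C6 and then sustained as the same pitch into the next harmony.
Arriving early and becoming a chord tone when the harmony changes — an anticipation.

Anticipation.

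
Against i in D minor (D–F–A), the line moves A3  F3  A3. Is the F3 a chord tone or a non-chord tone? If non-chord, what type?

Chord tone (the third of D minor triad).

D minor triad contains D, F, A; F is the third, so it is a chord tone.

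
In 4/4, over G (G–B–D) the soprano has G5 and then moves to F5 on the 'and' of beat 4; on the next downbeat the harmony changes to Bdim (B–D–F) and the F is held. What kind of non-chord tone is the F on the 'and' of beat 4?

The harmony at that moment is G major triad (G, B, D); F5 is not a chord tone.
It is approached by step down from G5 and then sustained as the same pitch into the next harmony.
Arriving early and becoming a chord tone when the harmony changes — an anticipation.

Anticipation.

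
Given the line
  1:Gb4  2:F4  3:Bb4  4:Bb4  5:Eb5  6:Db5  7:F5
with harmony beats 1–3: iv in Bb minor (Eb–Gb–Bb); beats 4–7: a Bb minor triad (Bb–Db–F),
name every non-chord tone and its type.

The harmony at that moment is Eb minor triad (Eb, Gb, Bb); F4 is not a chord tone.
It is approached by step down from Gb4 and left by leap up to Bb4.
Step in, leap out — an escape tone.
The harmony at that moment is Bb minor triad (Bb, Db, F); Eb5 is not a chord tone.
It is approached by leap up from Bb4 and left by step down to Db5.
Leap in, step out — an appoggiatura.

F4 (beat 2) — escape tone; Eb5 (beat 5) — appoggiatura.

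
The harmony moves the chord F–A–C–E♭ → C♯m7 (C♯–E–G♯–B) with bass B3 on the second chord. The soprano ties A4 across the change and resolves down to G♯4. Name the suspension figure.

At the second chord the bass is B3. The suspended A4 lies a seventh above the bass; after resolving down by step to G♯4, the interval above the bass becomes a sixth.
Suspension figures are named by those two intervals: 7–6.

7–6 suspension.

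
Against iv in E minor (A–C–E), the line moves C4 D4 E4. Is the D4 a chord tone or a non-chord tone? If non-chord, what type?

Non-chord tone — a passing tone.

The harmony at that moment is A minor triad (A, C, E); D4 is not a chord tone.
It is approached by step up from C4 and left by step up to E4.
Step in, step out in the same direction — a passing tone.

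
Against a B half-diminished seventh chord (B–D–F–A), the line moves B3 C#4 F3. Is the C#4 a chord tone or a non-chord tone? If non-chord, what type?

Non-chord tone — an escape tone.

The harmony at that moment is B half-diminished seventh chord (B, D, F, A); C#4 is not a chord tone.
It is approached by step up from B3 and left by leap down to F3.
Step in, leap out — an escape tone.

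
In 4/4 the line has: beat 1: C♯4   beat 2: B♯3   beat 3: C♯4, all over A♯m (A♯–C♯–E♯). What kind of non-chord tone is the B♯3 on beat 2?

Lower neighbor tone.

The harmony at that moment is A♯ minor triad (A♯, C♯, E♯); B♯3 is not a chord tone.
It is approached by step down from C♯4 and left by step up to C♯4.
Step away and step back to the same note — a neighbor tone (lower neighbor).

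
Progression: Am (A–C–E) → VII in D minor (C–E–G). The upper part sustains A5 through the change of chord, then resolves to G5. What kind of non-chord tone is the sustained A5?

The harmony at that moment is C major triad (C, E, G); A5 is not a chord tone.
It is held over (the same pitch as the preceding A5) and left by step down to G5.
Held over from the previous chord and resolving down by step — a suspension.

A5 is a suspension.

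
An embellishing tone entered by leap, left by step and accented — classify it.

Appoggiatura.

Approach: by leap. Departure: by step. Metric position: strong.
Leap in, step out, in a metrically strong position — an appoggiatura. (It is the mirror image of the escape tone, which steps in and leaps out from a weak position.)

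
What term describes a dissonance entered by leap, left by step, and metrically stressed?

Appoggiatura.

Approach: by leap. Departure: by step. Metric position: strong.
Leap in, step out, in a metrically strong position — an appoggiatura. (It is the mirror image of the escape tone, which steps in and leaps out from a weak position.)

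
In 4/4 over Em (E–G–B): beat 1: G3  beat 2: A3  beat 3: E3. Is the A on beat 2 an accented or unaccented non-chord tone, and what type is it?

Unaccented escape tone.

The harmony at that moment is E minor triad (E, G, B); A3 is not a chord tone.
It is approached by step up from G3 and left by leap down to E3.
Step in, leap out — an escape tone.
It falls on a weak beat, so it is unaccented.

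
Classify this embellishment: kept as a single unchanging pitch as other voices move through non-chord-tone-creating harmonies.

Pedal tone.

Approach: none. Departure: none — a single pitch is sustained while the chords change around it, passing through harmonies that do not contain it.
No melodic motion at all; the dissonance is created entirely by the moving harmonies against the stationary note — a pedal tone (pedal point).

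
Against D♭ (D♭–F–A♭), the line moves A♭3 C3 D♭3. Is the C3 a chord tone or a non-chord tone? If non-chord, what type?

The harmony at that moment is D♭ major triad (D♭, F, A♭); C3 is not a chord tone.
It is approached by leap down from A♭3 and left by step up to D♭3.
Leap in, step out — an appoggiatura.

Non-chord tone — an appoggiatura.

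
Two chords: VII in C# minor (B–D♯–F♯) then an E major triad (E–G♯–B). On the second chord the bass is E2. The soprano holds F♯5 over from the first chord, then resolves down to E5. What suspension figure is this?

9–8 suspension.

At the second chord the bass is E2. The suspended F♯5 lies a ninth above the bass; after resolving down by step to E5, the interval above the bass becomes an octave.
Suspension figures are named by those two intervals: 9–8.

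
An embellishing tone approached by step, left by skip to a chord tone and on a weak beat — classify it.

Approach: by step. Departure: by leap. Metric position: weak.
Step in, leap out, from a weak position — an escape tone (échappée). (It is the mirror image of the appoggiatura, which leaps in and steps out on a strong beat.)

Escape tone.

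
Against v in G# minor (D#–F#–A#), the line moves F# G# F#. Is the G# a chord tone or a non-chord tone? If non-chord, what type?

Non-chord tone — a neighbor tone.

The harmony at that moment is D# minor triad (D#, F#, A#); G# is not a chord tone.
It is approached by step up from F# and left by step down to F#.
Step away and step back to the same note — a neighbor tone (upper neighbor).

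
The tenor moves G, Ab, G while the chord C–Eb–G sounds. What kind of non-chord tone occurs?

The harmony at that moment is C minor triad (C, Eb, G); Ab is not a chord tone.
It is approached by step up from G and left by step down to G.
Step away and step back to the same note — a neighbor tone (upper neighbor).

Ab is a neighbor tone.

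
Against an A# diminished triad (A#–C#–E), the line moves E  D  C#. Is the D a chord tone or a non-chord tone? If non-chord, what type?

Non-chord tone — a passing tone.

The harmony at that moment is A# diminished triad (A#, C#, E); D is not a chord tone.
It is approached by step down from E and left by step down to C#.
Step in, step out in the same direction — a passing tone.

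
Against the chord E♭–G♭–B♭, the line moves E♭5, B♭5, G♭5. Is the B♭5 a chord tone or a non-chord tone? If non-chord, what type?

Chord tone (the fifth of Eb minor triad).

Eb minor triad contains E♭, G♭, B♭; B♭ is the fifth, so it is a chord tone.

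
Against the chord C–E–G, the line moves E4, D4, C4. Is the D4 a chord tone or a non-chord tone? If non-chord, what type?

The harmony at that moment is C major triad (C, E, G); D4 is not a chord tone.
It is approached by step down from E4 and left by step down to C4.
Step in, step out in the same direction — a passing tone.

Non-chord tone — a passing tone.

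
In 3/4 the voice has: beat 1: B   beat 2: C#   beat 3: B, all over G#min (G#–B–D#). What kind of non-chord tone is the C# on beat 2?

The harmony at that moment is G# minor triad (G#, B, D#); C# is not a chord tone.
It is approached by step up from B and left by step down to B.
Step away and step back to the same note — a neighbor tone (upper neighbor).

Upper neighbor tone.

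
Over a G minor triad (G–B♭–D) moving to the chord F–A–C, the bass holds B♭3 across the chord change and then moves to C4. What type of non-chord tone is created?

The harmony at that moment is F major triad (F, A, C); B♭3 is not a chord tone.
It is held over (the same pitch as the preceding B♭3) and left by step up to C4.
Held over from the previous chord and resolving up by step — a retardation.

B♭3 is a retardation.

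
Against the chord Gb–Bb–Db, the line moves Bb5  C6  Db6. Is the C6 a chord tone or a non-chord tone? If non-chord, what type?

The harmony at that moment is Gb major triad (Gb, Bb, Db); C6 is not a chord tone.
It is approached by step up from Bb5 and left by step up to Db6.
Step in, step out in the same direction — a passing tone.

Non-chord tone — a passing tone.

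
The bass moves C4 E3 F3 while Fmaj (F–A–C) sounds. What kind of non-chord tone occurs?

The harmony at that moment is F major triad (F, A, C); E3 is not a chord tone.
It is approached by leap down from C4 and left by step up to F3.
Leap in, step out — an appoggiatura.

E3 is an appoggiatura.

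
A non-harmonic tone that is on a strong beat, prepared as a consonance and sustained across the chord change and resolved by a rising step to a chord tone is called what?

Retardation.

Approach: by preparation — the pitch is first a chord tone, then held (tied or repeated) while the harmony changes under it. Departure: up by step. Metric position: strong.
A prepared dissonance that resolves upward by step — a retardation. (The same figure resolving downward would be a suspension.)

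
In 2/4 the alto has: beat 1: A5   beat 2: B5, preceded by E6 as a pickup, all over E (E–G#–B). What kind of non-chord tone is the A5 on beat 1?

Appoggiatura.

The harmony at that moment is E major triad (E, G#, B); A5 is not a chord tone.
It is approached by leap down from E6 and left by step up to B5.
Leap in, step out, metrically accented — an appoggiatura.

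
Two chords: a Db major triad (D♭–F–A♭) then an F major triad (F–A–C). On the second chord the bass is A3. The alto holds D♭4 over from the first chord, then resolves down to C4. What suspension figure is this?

At the second chord the bass is A3. The suspended D♭4 lies a fourth above the bass; after resolving down by step to C4, the interval above the bass becomes a third.
Suspension figures are named by those two intervals: 4–3.

4–3 suspension.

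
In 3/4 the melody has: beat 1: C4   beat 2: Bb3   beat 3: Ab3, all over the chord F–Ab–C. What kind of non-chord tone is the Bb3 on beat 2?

The harmony at that moment is F minor triad (F, Ab, C); Bb3 is not a chord tone.
It is approached by step down from C4 and left by step down to Ab3.
Step in, step out in the same direction — a passing tone.

Passing tone.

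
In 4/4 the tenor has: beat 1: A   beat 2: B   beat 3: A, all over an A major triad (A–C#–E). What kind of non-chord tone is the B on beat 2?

Upper neighbor tone.

The harmony at that moment is A major triad (A, C#, E); B is not a chord tone.
It is approached by step up from A and left by step down to A.
Step away and step back to the same note — a neighbor tone (upper neighbor).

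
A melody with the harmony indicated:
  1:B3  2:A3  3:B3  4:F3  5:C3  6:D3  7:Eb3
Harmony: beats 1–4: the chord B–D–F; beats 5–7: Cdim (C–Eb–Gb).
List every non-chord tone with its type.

The harmony at that moment is B diminished triad (B, D, F); A3 is not a chord tone.
It is approached by step down from B3 and left by step up to B3.
Step away and step back to the same note — a neighbor tone (lower neighbor).
The harmony at that moment is C diminished triad (C, Eb, Gb); D3 is not a chord tone.
It is approached by step up from C3 and left by step up to Eb3.
Step in, step out in the same direction — a passing tone.

A3 (beat 2) — neighbor tone; D3 (beat 6) — passing tone.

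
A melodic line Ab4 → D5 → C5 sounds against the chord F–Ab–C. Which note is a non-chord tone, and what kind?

The harmony at that moment is F minor triad (F, Ab, C); D5 is not a chord tone.
It is approached by leap up from Ab4 and left by step down to C5.
Leap in, step out — an appoggiatura.

D5 is an appoggiatura.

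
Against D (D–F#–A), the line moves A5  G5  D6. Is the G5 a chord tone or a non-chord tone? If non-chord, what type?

Non-chord tone — an escape tone.

The harmony at that moment is D major triad (D, F#, A); G5 is not a chord tone.
It is approached by step down from A5 and left by leap up to D6.
Step in, leap out — an escape tone.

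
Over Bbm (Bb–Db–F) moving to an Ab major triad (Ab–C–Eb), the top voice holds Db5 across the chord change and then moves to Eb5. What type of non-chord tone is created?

The harmony at that moment is Ab major triad (Ab, C, Eb); Db5 is not a chord tone.
It is held over (the same pitch as the preceding Db5) and left by step up to Eb5.
Held over from the previous chord and resolving up by step — a retardation.

Db5 is a retardation.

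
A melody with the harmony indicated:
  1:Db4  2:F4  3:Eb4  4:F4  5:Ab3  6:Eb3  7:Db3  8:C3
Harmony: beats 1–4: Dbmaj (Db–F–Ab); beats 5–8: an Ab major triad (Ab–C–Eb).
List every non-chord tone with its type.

Eb4 (beat 3) — neighbor tone; Db3 (beat 7) — passing tone.

The harmony at that moment is Db major triad (Db, F, Ab); Eb4 is not a chord tone.
It is approached by step down from F4 and left by step up to F4.
Step away and step back to the same note — a neighbor tone (lower neighbor).
The harmony at that moment is Ab major triad (Ab, C, Eb); Db3 is not a chord tone.
It is approached by step down from Eb3 and left by step down to C3.
Step in, step out in the same direction — a passing tone.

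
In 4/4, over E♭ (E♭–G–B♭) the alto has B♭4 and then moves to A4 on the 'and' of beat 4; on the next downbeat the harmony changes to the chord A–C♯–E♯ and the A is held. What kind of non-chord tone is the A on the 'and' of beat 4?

Anticipation.

The harmony at that moment is E♭ major triad (E♭, G, B♭); A4 is not a chord tone.
It is approached by step down from B♭4 and then sustained as the same pitch into the next harmony.
Arriving early and becoming a chord tone when the harmony changes — an anticipation.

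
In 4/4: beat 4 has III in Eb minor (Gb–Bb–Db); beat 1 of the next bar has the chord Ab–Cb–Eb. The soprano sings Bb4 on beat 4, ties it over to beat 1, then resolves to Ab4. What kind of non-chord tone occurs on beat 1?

Suspension.

The harmony at that moment is Ab minor triad (Ab, Cb, Eb); Bb4 is not a chord tone.
It is held over (the same pitch as the preceding Bb4) and left by step down to Ab4.
Held over from the previous chord and resolving down by step — a suspension.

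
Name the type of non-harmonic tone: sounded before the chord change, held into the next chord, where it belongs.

Approach: ahead of the chord change (typically by step), so it is dissonant against the current harmony. Departure: none — the same pitch is restated or held and is a chord tone of the new harmony.
Dissonant first, consonant once the harmony catches up: the note simply arrives early — an anticipation. (The reverse timing, consonant first and dissonant after the change, would be a suspension or retardation.)

Anticipation.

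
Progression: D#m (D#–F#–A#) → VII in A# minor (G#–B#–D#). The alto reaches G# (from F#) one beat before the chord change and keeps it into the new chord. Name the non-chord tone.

The harmony at that moment is D# minor triad (D#, F#, A#); G# is not a chord tone.
It is approached by step up from F# and then sustained as the same pitch into the next harmony.
Arriving early and becoming a chord tone when the harmony changes — an anticipation.

G# is an anticipation.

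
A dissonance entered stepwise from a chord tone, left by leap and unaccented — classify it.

Escape tone.

Approach: by step. Departure: by leap. Metric position: weak.
Step in, leap out, from a weak position — an escape tone (échappée). (It is the mirror image of the appoggiatura, which leaps in and steps out on a strong beat.)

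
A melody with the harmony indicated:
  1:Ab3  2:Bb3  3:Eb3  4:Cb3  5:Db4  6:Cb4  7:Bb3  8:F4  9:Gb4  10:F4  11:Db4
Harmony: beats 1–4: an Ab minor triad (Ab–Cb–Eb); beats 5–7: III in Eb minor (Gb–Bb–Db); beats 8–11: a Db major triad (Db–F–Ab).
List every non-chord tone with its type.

Bb3 (beat 2) — escape tone; Cb4 (beat 6) — passing tone; Gb4 (beat 9) — neighbor tone.

The harmony at that moment is Ab minor triad (Ab, Cb, Eb); Bb3 is not a chord tone.
It is approached by step up from Ab3 and left by leap down to Eb3.
Step in, leap out — an escape tone.
The harmony at that moment is Gb major triad (Gb, Bb, Db); Cb4 is not a chord tone.
It is approached by step down from Db4 and left by step down to Bb3.
Step in, step out in the same direction — a passing tone.
The harmony at that moment is Db major triad (Db, F, Ab); Gb4 is not a chord tone.
It is approached by step up from F4 and left by step down to F4.
Step away and step back to the same note — a neighbor tone (upper neighbor).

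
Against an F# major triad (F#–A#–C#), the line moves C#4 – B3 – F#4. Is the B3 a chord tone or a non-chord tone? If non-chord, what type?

The harmony at that moment is F# major triad (F#, A#, C#); B3 is not a chord tone.
It is approached by step down from C#4 and left by leap up to F#4.
Step in, leap out — an escape tone.

Non-chord tone — an escape tone.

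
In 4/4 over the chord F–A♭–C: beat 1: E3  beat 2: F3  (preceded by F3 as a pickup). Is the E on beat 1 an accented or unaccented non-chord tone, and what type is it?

The harmony at that moment is F minor triad (F, A♭, C); E3 is not a chord tone.
It is approached by step down from F3 and left by step up to F3.
Step away and step back to the same note — a neighbor tone (lower neighbor).
It falls on the downbeat, so it is accented.

Accented neighbor tone.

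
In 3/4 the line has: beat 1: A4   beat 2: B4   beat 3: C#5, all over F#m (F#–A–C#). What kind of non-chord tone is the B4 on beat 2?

Passing tone.

The harmony at that moment is F# minor triad (F#, A, C#); B4 is not a chord tone.
It is approached by step up from A4 and left by step up to C#5.
Step in, step out in the same direction — a passing tone.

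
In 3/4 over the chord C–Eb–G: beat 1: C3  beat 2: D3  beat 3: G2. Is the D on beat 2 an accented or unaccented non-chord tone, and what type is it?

The harmony at that moment is C minor triad (C, Eb, G); D3 is not a chord tone.
It is approached by step up from C3 and left by leap down to G2.
Step in, leap out — an escape tone.
It falls on a weak beat, so it is unaccented.

Unaccented escape tone.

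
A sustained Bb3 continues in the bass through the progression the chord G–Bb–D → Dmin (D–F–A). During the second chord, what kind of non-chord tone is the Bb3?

The harmony at that moment is D minor triad (D, F, A); Bb3 is not a chord tone.
It is held over (the same pitch as the preceding Bb3) and then sustained as the same pitch into the next harmony.
Sustained through a change of harmony — a pedal tone.

Pedal tone (pedal point).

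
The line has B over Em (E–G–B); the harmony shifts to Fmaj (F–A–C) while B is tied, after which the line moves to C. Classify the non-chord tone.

The harmony at that moment is F major triad (F, A, C); B is not a chord tone.
It is held over (the same pitch as the preceding B) and left by step up to C.
Held over from the previous chord and resolving up by step — a retardation.

B is a retardation.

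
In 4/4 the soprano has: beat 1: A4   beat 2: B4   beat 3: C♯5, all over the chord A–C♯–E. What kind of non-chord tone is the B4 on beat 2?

The harmony at that moment is A major triad (A, C♯, E); B4 is not a chord tone.
It is approached by step up from A4 and left by step up to C♯5.
Step in, step out in the same direction — a passing tone.

Passing tone.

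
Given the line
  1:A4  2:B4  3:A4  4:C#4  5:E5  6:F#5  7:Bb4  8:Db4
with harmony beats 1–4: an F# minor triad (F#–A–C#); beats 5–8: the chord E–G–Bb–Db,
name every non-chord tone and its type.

B4 (beat 2) — neighbor tone; F#5 (beat 6) — escape tone.

The harmony at that moment is F# minor triad (F#, A, C#); B4 is not a chord tone.
It is approached by step up from A4 and left by step down to A4.
Step away and step back to the same note — a neighbor tone (upper neighbor).
The harmony at that moment is E diminished seventh chord (E, G, Bb, Db); F#5 is not a chord tone.
It is approached by step up from E5 and left by leap down to Bb4.
Step in, leap out — an escape tone.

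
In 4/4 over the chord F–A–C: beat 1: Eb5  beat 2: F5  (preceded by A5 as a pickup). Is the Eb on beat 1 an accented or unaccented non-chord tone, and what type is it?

Accented appoggiatura.

The harmony at that moment is F major triad (F, A, C); Eb5 is not a chord tone.
It is approached by leap down from A5 and left by step up to F5.
Leap in, step out — an appoggiatura.
It falls on the downbeat, so it is accented.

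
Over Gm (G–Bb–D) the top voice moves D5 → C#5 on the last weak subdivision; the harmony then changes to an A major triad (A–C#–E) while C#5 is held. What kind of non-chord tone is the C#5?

The harmony at that moment is G minor triad (G, Bb, D); C#5 is not a chord tone.
It is approached by step down from D5 and then sustained as the same pitch into the next harmony.
Arriving early and becoming a chord tone when the harmony changes — an anticipation.

C#5 is an anticipation.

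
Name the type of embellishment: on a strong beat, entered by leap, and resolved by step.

Appoggiatura.

Approach: by leap. Departure: by step. Metric position: strong.
Leap in, step out, in a metrically strong position — an appoggiatura. (It is the mirror image of the escape tone, which steps in and leaps out from a weak position.)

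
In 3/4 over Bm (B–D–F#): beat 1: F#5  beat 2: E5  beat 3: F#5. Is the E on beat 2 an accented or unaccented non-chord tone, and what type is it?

Unaccented neighbor tone.

The harmony at that moment is B minor triad (B, D, F#); E5 is not a chord tone.
It is approached by step down from F#5 and left by step up to F#5.
Step away and step back to the same note — a neighbor tone (lower neighbor).
It falls on a weak beat, so it is unaccented.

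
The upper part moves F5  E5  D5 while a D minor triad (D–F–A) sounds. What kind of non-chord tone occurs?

The harmony at that moment is D minor triad (D, F, A); E5 is not a chord tone.
It is approached by step down from F5 and left by step down to D5.
Step in, step out in the same direction — a passing tone.

E5 is a passing tone.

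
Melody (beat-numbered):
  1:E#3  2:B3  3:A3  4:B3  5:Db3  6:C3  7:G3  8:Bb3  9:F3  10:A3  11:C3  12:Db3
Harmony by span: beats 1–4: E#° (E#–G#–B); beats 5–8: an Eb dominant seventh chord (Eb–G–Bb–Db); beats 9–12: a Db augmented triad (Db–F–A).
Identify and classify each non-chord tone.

A3 (beat 3) — neighbor tone; C3 (beat 6) — escape tone; C3 (beat 11) — appoggiatura.

The harmony at that moment is E# diminished triad (E#, G#, B); A3 is not a chord tone.
It is approached by step down from B3 and left by step up to B3.
Step away and step back to the same note — a neighbor tone (lower neighbor).
The harmony at that moment is Eb dominant seventh chord (Eb, G, Bb, Db); C3 is not a chord tone.
It is approached by step down from Db3 and left by leap up to G3.
Step in, leap out — an escape tone.
The harmony at that moment is Db augmented triad (Db, F, A); C3 is not a chord tone.
It is approached by leap down from A3 and left by step up to Db3.
Leap in, step out — an appoggiatura.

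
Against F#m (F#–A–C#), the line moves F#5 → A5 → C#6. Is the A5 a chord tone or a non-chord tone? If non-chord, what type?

F# minor triad contains F#, A, C#; A is the third, so it is a chord tone.

Chord tone (the third of F# minor triad).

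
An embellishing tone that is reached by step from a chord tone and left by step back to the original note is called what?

Approach: by step. Departure: by step in the opposite direction, back to the starting pitch.
Stepwise on both sides but reversing to return to the same chord tone — a neighbor tone. (Had it continued onward in the same direction it would be a passing tone instead.)

Neighbor tone.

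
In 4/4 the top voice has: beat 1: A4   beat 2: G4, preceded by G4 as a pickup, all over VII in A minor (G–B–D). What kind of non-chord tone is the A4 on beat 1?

Upper neighbor tone.

The harmony at that moment is G major triad (G, B, D); A4 is not a chord tone.
It is approached by step up from G4 and left by step down to G4.
Step away and step back to the same note — a neighbor tone (upper neighbor).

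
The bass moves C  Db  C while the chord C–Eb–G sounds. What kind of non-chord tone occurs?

The harmony at that moment is C minor triad (C, Eb, G); Db is not a chord tone.
It is approached by step up from C and left by step down to C.
Step away and step back to the same note — a neighbor tone (upper neighbor).

Db is a neighbor tone.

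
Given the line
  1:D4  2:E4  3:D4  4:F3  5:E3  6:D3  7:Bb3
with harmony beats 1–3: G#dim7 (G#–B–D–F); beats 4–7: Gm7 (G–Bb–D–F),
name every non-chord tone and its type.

The harmony at that moment is G# diminished seventh chord (G#, B, D, F); E4 is not a chord tone.
It is approached by step up from D4 and left by step down to D4.
Step away and step back to the same note — a neighbor tone (upper neighbor).
The harmony at that moment is G minor seventh chord (G, Bb, D, F); E3 is not a chord tone.
It is approached by step down from F3 and left by step down to D3.
Step in, step out in the same direction — a passing tone.

E4 (beat 2) — neighbor tone; E3 (beat 5) — passing tone.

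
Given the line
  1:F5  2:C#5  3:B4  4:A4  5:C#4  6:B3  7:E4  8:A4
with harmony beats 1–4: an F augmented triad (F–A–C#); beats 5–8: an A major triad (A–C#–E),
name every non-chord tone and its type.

The harmony at that moment is F augmented triad (F, A, C#); B4 is not a chord tone.
It is approached by step down from C#5 and left by step down to A4.
Step in, step out in the same direction — a passing tone.
The harmony at that moment is A major triad (A, C#, E); B3 is not a chord tone.
It is approached by step down from C#4 and left by leap up to E4.
Step in, leap out — an escape tone.

B4 (beat 3) — passing tone; B3 (beat 6) — escape tone.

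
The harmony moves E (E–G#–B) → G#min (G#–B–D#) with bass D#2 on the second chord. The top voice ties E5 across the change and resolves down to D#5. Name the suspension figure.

At the second chord the bass is D#2. The suspended E5 lies a ninth above the bass; after resolving down by step to D#5, the interval above the bass becomes an octave.
Suspension figures are named by those two intervals: 9–8.

9–8 suspension.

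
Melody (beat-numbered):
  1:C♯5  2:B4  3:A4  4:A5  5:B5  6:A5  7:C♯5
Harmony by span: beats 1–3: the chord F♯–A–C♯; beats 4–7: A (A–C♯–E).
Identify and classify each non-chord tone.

B4 (beat 2) — passing tone; B5 (beat 5) — neighbor tone.

The harmony at that moment is F♯ minor triad (F♯, A, C♯); B4 is not a chord tone.
It is approached by step down from C♯5 and left by step down to A4.
Step in, step out in the same direction — a passing tone.
The harmony at that moment is A major triad (A, C♯, E); B5 is not a chord tone.
It is approached by step up from A5 and left by step down to A5.
Step away and step back to the same note — a neighbor tone (upper neighbor).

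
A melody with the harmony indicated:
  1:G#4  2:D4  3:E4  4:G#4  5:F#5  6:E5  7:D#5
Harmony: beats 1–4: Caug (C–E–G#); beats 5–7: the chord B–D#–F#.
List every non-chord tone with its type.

D4 (beat 2) — appoggiatura; E5 (beat 6) — passing tone.

The harmony at that moment is C augmented triad (C, E, G#); D4 is not a chord tone.
It is approached by leap down from G#4 and left by step up to E4.
Leap in, step out — an appoggiatura.
The harmony at that moment is B major triad (B, D#, F#); E5 is not a chord tone.
It is approached by step down from F#5 and left by step down to D#5.
Step in, step out in the same direction — a passing tone.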